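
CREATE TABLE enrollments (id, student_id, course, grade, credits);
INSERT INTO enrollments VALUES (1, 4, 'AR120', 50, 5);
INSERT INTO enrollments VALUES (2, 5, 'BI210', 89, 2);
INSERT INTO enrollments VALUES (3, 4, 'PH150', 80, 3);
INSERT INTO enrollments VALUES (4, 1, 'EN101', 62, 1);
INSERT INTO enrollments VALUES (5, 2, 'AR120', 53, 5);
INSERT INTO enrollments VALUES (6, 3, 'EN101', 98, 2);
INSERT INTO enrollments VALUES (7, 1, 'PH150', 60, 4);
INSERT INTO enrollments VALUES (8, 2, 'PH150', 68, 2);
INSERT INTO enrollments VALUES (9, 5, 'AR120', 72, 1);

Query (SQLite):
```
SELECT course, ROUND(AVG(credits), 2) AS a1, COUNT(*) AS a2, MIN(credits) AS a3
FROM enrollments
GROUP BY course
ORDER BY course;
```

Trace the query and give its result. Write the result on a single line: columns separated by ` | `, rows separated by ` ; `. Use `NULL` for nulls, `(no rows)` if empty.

AR120 | 3.67 | 3 | 1 ; BI210 | 2 | 1 | 2 ; EN101 | 1.5 | 2 | 1 ; PH150 | 3 | 3 | 2

Group enrollments by course.
Per group compute: ROUND(AVG(credits), 2), COUNT(*), MIN(credits).
  AR120: ids {1, 5, 9} → ROUND(AVG(credits), 2)=3.67, COUNT(*)=3, MIN(credits)=1
  BI210: ids {2} → ROUND(AVG(credits), 2)=2, COUNT(*)=1, MIN(credits)=2
  EN101: ids {4, 6} → ROUND(AVG(credits), 2)=1.5, COUNT(*)=2, MIN(credits)=1
  PH150: ids {3, 7, 8} → ROUND(AVG(credits), 2)=3, COUNT(*)=3, MIN(credits)=2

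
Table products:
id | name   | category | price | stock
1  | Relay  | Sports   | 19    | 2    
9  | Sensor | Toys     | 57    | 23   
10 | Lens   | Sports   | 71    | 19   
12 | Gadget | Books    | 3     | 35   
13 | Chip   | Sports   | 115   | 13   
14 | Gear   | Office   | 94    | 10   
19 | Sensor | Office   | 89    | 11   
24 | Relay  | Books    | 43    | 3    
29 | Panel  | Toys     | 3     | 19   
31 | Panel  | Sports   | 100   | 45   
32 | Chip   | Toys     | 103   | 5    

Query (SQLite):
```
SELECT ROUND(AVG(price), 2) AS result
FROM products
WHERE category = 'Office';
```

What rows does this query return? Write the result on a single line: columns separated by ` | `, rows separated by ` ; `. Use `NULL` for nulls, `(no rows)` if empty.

91.5

Rows where category='Office' → price values: [94, 89].
AVG = 183 / 2 (rounded to 2 dp).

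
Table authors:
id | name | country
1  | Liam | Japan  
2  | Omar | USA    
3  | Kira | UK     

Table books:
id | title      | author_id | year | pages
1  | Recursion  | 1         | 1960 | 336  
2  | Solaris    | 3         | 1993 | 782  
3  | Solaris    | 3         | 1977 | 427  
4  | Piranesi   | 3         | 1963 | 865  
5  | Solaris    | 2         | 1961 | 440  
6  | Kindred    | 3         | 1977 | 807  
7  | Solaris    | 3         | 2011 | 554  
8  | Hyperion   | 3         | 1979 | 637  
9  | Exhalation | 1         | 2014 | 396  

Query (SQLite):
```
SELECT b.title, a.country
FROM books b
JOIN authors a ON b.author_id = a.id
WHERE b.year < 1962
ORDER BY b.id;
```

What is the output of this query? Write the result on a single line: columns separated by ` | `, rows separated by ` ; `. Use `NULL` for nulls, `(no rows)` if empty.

Recursion | Japan ; Solaris | USA

Each books row matches the authors row where author_id = authors.id.
Then keep rows with b.year < 1962.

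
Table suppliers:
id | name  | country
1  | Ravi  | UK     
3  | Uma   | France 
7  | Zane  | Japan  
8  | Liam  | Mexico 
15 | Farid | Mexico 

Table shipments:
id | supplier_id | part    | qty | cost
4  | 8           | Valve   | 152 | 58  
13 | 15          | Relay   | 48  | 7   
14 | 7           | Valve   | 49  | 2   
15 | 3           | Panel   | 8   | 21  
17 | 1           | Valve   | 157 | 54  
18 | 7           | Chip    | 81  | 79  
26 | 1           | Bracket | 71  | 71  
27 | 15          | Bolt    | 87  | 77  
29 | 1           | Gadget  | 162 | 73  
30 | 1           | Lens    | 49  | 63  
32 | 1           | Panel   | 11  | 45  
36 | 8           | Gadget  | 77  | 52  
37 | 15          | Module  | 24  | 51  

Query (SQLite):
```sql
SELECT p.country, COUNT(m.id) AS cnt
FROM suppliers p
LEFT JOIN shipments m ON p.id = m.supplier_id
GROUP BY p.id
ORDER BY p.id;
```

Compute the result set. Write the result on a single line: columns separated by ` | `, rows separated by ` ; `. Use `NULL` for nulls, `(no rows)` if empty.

UK | 5 ; France | 1 ; Japan | 2 ; Mexico | 2 ; Mexico | 3

LEFT JOIN keeps every suppliers row; unmatched ones get NULL for shipments columns.
Group by suppliers.id and compute COUNT(m.id). COUNT(col) of an all-NULL group is 0.
  1: ids {17, 26, 29, 30, 32} → COUNT(m.id)=5
  3: ids {15} → COUNT(m.id)=1
  7: ids {14, 18} → COUNT(m.id)=2
  8: ids {4, 36} → COUNT(m.id)=2
  15: ids {13, 27, 37} → COUNT(m.id)=3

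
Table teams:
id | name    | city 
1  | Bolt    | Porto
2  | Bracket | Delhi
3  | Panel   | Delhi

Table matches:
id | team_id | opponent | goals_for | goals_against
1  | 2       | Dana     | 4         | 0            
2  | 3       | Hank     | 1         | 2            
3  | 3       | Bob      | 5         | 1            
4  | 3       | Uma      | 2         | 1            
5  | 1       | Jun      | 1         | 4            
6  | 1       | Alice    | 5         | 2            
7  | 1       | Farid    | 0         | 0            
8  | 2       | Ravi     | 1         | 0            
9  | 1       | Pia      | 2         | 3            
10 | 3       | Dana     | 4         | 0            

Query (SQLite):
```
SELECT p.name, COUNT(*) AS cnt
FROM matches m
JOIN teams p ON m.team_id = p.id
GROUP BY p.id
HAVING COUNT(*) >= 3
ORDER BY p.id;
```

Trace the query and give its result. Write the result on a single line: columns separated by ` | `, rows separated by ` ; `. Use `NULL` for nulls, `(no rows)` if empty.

Bolt | 4 ; Panel | 4

Join each matches row to its teams via team_id.
Group joined rows by teams.id; compute COUNT(*) per group.
HAVING: keep groups with count ≥ 3.
  1: ids {5, 6, 7, 9} → COUNT(*)=4
  2: ids {1, 8} → COUNT(*)=2
  3: ids {2, 3, 4, 10} → COUNT(*)=4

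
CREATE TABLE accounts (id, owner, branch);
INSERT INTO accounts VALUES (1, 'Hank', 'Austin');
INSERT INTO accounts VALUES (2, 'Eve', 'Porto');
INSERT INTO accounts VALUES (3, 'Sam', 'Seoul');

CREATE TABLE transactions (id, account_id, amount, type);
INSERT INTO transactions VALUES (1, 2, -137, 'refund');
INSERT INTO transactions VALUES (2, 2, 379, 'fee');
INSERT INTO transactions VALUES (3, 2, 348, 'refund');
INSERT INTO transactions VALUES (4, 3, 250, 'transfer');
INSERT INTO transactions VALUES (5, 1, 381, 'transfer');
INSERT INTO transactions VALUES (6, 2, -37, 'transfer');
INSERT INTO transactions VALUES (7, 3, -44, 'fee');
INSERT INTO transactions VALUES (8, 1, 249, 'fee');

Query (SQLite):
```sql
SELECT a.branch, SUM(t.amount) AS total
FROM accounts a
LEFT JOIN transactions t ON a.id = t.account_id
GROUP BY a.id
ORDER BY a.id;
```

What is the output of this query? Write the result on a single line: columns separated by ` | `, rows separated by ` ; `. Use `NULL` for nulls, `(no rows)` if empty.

Austin | 630 ; Porto | 553 ; Seoul | 206

LEFT JOIN keeps every accounts row; unmatched ones get NULL for transactions columns.
Group by accounts.id and compute SUM(t.amount). SUM over an all-NULL group is NULL.
  1: ids {5, 8} → SUM(t.amount)=630
  2: ids {1, 2, 3, 6} → SUM(t.amount)=553
  3: ids {4, 7} → SUM(t.amount)=206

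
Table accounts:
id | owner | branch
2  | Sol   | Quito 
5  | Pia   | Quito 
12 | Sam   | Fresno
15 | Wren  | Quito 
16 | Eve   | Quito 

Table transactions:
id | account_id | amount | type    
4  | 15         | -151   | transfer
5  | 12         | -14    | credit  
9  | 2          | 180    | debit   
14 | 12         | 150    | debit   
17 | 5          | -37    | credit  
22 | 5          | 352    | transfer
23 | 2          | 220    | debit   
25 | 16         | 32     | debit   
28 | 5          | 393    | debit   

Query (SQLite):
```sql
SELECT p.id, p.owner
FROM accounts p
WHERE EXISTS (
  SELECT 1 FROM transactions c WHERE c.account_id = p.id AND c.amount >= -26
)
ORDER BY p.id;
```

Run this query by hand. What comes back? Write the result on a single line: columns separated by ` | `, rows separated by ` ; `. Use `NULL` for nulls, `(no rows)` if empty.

2 | Sol ; 5 | Pia ; 12 | Sam ; 16 | Eve

For each accounts row, check whether any transactions with matching account_id has amount >= -26.
Keep rows where that is true.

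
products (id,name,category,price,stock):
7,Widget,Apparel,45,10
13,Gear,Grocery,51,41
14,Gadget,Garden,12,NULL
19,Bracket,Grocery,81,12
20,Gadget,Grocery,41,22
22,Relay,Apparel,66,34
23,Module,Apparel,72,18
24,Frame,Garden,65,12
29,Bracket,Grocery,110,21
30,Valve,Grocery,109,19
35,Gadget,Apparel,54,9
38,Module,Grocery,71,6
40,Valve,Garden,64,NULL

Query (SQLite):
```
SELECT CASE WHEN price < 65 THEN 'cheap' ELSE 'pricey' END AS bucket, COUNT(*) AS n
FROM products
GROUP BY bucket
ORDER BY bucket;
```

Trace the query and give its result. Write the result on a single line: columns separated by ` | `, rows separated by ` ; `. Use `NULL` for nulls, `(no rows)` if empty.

Bucket rows by price < 65 → 'cheap' else 'pricey'; count each bucket.

cheap | 6 ; pricey | 7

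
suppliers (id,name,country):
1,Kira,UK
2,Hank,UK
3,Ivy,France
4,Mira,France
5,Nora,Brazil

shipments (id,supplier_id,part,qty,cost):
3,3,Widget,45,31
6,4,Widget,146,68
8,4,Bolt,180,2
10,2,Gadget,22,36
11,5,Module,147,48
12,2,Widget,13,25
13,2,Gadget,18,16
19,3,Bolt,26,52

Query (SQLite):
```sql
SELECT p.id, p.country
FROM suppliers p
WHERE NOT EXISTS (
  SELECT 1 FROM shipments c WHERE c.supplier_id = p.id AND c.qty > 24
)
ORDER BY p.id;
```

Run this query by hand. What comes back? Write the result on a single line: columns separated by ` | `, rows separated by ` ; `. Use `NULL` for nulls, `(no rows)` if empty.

For each suppliers row, check whether any shipments with matching supplier_id has qty > 24.
Keep rows where that is false.

1 | UK ; 2 | UK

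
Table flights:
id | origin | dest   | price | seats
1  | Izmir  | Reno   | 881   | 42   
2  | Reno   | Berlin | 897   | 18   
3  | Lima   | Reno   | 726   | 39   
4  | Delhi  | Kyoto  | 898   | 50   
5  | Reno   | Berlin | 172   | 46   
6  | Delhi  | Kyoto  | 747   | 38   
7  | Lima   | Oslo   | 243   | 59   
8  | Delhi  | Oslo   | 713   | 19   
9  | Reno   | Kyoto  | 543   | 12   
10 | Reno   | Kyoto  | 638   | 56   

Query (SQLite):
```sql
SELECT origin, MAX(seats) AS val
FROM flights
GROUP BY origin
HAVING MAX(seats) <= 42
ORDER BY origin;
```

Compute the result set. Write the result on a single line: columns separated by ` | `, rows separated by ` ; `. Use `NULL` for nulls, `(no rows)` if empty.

Izmir | 42

Partition flights by origin; compute MAX(seats) within each group.
HAVING: keep groups where MAX(seats) <= 42.
  Delhi: ids {4, 6, 8} → MAX(seats)=50
  Izmir: ids {1} → MAX(seats)=42
  Lima: ids {3, 7} → MAX(seats)=59
  Reno: ids {2, 5, 9, 10} → MAX(seats)=56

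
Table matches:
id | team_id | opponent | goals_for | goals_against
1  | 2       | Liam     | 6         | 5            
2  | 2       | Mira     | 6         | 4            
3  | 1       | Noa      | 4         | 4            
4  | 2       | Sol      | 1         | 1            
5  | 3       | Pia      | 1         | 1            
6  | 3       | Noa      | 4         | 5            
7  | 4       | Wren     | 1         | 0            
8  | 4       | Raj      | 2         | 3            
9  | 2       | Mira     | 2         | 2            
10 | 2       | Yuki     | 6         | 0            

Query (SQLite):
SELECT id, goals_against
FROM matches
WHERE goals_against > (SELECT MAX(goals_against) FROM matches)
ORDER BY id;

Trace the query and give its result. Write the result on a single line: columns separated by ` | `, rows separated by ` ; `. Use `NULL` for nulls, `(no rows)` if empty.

(no rows)

Scalar subquery: MAX(goals_against) over all matches rows = 5.
Keep rows where goals_against > that value.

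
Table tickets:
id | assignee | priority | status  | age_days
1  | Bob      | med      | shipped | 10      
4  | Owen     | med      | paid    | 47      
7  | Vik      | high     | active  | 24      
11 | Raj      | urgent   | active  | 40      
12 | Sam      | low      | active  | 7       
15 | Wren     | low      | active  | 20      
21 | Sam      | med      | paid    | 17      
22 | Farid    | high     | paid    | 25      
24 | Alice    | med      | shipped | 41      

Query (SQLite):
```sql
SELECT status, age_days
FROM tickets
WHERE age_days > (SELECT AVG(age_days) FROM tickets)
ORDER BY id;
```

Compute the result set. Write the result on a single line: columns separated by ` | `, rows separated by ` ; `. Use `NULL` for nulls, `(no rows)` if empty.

paid | 47 ; active | 40 ; shipped | 41

Scalar subquery: AVG(age_days) over all tickets rows = 25.666667 (≈; comparison uses full precision).
Keep rows where age_days > that value.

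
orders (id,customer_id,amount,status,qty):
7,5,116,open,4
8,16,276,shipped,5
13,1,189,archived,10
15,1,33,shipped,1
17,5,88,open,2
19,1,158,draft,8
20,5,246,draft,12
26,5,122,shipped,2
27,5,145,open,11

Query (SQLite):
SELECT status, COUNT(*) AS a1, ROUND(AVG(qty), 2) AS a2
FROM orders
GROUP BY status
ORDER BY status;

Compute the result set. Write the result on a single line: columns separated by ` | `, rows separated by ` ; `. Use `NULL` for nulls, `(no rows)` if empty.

archived | 1 | 10 ; draft | 2 | 10 ; open | 3 | 5.67 ; shipped | 3 | 2.67

Group orders by status.
Per group compute: COUNT(*), ROUND(AVG(qty), 2).
  archived: ids {13} → COUNT(*)=1, ROUND(AVG(qty), 2)=10
  draft: ids {19, 20} → COUNT(*)=2, ROUND(AVG(qty), 2)=10
  open: ids {7, 17, 27} → COUNT(*)=3, ROUND(AVG(qty), 2)=5.67
  shipped: ids {8, 15, 26} → COUNT(*)=3, ROUND(AVG(qty), 2)=2.67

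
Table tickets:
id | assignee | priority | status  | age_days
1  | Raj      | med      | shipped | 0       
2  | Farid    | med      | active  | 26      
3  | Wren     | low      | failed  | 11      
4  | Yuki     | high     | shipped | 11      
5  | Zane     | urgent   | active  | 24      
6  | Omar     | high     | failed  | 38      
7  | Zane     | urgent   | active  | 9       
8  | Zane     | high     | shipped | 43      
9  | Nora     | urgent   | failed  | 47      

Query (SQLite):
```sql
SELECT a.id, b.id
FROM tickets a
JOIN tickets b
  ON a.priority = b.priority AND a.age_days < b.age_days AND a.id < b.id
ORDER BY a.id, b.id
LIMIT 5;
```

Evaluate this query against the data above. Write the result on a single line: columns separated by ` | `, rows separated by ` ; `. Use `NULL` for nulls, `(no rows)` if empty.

1 | 2 ; 4 | 6 ; 4 | 8 ; 5 | 9 ; 6 | 8

Pairs (a,b) with same priority, a.age_days < b.age_days, a.id < b.id.
priority groups: high:{4,6,8} low:{3} med:{1,2} urgent:{5,7,9}
Ordered by (a.id, b.id); first 5.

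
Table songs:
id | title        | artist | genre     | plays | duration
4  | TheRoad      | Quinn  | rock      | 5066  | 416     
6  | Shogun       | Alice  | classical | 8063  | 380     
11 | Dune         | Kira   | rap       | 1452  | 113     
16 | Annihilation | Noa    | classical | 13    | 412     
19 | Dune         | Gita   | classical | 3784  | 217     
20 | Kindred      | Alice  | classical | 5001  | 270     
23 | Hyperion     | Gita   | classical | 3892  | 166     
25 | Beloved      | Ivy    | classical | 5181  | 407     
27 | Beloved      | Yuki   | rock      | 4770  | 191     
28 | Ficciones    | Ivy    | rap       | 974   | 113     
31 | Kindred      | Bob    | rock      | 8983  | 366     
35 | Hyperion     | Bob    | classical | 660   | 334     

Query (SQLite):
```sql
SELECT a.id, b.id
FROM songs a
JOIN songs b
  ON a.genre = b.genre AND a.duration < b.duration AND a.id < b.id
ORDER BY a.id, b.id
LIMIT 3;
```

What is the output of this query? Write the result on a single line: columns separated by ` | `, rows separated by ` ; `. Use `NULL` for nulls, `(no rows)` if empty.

Pairs (a,b) with same genre, a.duration < b.duration, a.id < b.id.
genre groups: classical:{6,16,19,20,23,25,35} rap:{11,28} rock:{4,27,31}
Ordered by (a.id, b.id); first 3.

6 | 16 ; 6 | 25 ; 19 | 20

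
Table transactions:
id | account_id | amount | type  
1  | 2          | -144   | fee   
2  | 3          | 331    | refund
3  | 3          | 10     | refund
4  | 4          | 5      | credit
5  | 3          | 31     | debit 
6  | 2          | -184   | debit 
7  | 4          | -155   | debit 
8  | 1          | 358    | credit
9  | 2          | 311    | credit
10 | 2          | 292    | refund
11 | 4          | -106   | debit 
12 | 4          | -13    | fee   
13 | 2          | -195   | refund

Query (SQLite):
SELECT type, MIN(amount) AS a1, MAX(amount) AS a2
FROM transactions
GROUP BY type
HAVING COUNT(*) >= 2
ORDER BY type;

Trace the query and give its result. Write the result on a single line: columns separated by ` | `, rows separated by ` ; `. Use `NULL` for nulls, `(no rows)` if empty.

Group transactions by type.
Per group compute: MIN(amount), MAX(amount).
HAVING: drop groups with fewer than 2 rows.
  credit: ids {4, 8, 9} → MIN(amount)=5, MAX(amount)=358
  debit: ids {5, 6, 7, 11} → MIN(amount)=-184, MAX(amount)=31
  fee: ids {1, 12} → MIN(amount)=-144, MAX(amount)=-13
  refund: ids {2, 3, 10, 13} → MIN(amount)=-195, MAX(amount)=331

credit | 5 | 358 ; debit | -184 | 31 ; fee | -144 | -13 ; refund | -195 | 331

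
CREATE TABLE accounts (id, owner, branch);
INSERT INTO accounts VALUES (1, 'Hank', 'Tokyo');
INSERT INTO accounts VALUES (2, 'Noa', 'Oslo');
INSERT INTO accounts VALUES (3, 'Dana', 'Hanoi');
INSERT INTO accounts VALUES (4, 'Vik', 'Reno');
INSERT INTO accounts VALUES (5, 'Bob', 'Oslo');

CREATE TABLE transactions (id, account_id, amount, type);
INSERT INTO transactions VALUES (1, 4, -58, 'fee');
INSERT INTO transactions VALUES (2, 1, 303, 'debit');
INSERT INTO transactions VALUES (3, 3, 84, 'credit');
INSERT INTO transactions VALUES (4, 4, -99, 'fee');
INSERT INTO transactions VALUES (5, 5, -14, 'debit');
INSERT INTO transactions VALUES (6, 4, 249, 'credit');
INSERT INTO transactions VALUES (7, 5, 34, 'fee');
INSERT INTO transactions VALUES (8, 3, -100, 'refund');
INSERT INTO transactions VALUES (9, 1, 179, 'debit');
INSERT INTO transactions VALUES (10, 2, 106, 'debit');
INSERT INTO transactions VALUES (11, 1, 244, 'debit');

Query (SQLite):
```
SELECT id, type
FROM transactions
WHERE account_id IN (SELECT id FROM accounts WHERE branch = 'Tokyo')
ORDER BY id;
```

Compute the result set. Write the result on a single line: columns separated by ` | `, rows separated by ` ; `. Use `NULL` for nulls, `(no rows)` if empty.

Inner query: accounts.id where branch = 'Tokyo'.
Outer: keep transactions rows whose account_id is in that set.
Inner query → {1}

2 | debit ; 9 | debit ; 11 | debit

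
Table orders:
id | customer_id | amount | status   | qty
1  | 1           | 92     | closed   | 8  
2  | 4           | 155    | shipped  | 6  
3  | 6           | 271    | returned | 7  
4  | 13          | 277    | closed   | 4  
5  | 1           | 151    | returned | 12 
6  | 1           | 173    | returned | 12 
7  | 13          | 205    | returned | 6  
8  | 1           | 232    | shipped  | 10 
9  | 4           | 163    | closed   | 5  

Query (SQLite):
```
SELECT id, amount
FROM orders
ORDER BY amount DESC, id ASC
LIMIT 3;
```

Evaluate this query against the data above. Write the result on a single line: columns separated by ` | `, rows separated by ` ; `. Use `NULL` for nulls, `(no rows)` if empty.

Sort by amount desc, tiebreak id asc: (277, id=4), (271, id=3), (232, id=8), (205, id=7), (173, id=6), (163, id=9) …. Take first 3.

4 | 277 ; 3 | 271 ; 8 | 232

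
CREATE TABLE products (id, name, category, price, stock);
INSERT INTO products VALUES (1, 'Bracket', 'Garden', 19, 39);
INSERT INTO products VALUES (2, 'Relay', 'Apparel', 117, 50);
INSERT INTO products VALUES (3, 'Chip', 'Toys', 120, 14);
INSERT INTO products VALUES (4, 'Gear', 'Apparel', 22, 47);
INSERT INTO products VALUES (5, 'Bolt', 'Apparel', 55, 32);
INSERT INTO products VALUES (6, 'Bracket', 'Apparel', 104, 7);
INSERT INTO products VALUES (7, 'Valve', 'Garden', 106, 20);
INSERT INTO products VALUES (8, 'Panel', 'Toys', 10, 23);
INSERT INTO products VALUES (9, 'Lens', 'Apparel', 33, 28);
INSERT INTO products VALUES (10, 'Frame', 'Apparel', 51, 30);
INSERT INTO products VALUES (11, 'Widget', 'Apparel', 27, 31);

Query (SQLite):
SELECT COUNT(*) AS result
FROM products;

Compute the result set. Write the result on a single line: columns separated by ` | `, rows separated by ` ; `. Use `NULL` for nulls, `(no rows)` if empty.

11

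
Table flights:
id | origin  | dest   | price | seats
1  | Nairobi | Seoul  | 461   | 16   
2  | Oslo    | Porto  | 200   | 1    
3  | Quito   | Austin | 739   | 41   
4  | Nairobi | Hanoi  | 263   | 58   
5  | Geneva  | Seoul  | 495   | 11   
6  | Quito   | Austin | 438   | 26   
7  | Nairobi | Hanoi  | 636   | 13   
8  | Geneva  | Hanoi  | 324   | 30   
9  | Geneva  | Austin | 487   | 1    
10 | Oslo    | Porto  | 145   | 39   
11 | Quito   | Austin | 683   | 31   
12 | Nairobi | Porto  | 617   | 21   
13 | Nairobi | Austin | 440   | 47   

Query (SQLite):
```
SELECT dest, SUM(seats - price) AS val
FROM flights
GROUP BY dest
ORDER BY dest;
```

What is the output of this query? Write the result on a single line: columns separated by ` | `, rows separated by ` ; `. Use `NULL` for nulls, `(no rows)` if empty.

Austin | -2641 ; Hanoi | -1122 ; Porto | -901 ; Seoul | -929

For each row compute seats - price.
Group by dest; take SUM of the expression per group.
  Austin: ids {3, 6, 9, 11, 13} → SUM(seats - price)=-2641
  Hanoi: ids {4, 7, 8} → SUM(seats - price)=-1122
  Porto: ids {2, 10, 12} → SUM(seats - price)=-901
  Seoul: ids {1, 5} → SUM(seats - price)=-929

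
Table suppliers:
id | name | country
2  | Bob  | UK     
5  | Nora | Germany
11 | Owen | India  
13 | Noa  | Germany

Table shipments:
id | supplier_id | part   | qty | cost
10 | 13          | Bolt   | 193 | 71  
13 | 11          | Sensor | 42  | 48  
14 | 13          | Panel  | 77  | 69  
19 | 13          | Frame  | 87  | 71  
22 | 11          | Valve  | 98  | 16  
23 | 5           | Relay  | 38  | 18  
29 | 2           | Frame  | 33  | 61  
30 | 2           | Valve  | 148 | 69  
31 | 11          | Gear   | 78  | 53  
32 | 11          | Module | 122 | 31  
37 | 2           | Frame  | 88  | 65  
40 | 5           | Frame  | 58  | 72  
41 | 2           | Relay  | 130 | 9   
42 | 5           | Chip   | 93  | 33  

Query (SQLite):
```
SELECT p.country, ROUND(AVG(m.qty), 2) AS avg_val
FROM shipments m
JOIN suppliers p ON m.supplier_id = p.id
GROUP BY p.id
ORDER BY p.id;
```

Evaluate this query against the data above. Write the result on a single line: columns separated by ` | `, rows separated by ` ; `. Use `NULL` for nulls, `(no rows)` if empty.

UK | 99.75 ; Germany | 63 ; India | 85 ; Germany | 119

Join each shipments row to its suppliers via supplier_id.
Group joined rows by suppliers.id; compute ROUND(AVG(m.qty), 2) per group.
  2: ids {29, 30, 37, 41} → ROUND(AVG(m.qty), 2)=99.75
  5: ids {23, 40, 42} → ROUND(AVG(m.qty), 2)=63
  11: ids {13, 22, 31, 32} → ROUND(AVG(m.qty), 2)=85
  13: ids {10, 14, 19} → ROUND(AVG(m.qty), 2)=119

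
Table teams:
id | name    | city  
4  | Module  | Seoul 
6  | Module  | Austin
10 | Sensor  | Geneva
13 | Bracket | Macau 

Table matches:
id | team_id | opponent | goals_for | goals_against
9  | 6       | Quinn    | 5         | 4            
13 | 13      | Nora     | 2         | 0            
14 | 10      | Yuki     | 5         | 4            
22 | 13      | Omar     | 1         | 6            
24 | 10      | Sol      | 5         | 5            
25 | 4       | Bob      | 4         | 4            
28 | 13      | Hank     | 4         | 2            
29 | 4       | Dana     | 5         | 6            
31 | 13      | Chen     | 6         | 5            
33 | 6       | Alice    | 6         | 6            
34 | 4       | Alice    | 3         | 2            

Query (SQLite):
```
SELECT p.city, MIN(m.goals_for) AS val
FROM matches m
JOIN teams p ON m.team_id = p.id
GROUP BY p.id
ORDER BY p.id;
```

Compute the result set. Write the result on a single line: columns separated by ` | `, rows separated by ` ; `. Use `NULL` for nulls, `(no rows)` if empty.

Seoul | 3 ; Austin | 5 ; Geneva | 5 ; Macau | 1

Join each matches row to its teams via team_id.
Group joined rows by teams.id; compute MIN(m.goals_for) per group.
  4: ids {25, 29, 34} → MIN(m.goals_for)=3
  6: ids {9, 33} → MIN(m.goals_for)=5
  10: ids {14, 24} → MIN(m.goals_for)=5
  13: ids {13, 22, 28, 31} → MIN(m.goals_for)=1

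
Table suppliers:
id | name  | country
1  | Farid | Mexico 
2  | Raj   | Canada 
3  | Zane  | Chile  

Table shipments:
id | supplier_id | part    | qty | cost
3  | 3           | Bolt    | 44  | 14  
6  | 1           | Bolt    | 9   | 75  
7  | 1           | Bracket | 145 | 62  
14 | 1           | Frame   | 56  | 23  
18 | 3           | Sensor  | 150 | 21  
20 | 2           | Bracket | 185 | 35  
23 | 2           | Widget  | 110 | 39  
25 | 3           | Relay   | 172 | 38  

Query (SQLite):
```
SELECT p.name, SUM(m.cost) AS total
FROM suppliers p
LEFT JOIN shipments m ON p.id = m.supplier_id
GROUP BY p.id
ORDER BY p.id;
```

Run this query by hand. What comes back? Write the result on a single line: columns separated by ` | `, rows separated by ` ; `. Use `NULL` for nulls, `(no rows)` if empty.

Farid | 160 ; Raj | 74 ; Zane | 73

LEFT JOIN keeps every suppliers row; unmatched ones get NULL for shipments columns.
Group by suppliers.id and compute SUM(m.cost). SUM over an all-NULL group is NULL.
  1: ids {6, 7, 14} → SUM(m.cost)=160
  2: ids {20, 23} → SUM(m.cost)=74
  3: ids {3, 18, 25} → SUM(m.cost)=73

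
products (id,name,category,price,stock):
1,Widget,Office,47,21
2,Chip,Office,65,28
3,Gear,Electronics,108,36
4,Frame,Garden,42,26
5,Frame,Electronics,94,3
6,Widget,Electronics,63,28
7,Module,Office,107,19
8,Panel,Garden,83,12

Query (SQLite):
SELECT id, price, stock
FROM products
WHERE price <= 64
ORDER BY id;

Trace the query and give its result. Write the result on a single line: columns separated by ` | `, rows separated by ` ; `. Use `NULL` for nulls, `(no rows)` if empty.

1 | 47 | 21 ; 4 | 42 | 26 ; 6 | 63 | 28

price <= 64: ids {1, 4, 6}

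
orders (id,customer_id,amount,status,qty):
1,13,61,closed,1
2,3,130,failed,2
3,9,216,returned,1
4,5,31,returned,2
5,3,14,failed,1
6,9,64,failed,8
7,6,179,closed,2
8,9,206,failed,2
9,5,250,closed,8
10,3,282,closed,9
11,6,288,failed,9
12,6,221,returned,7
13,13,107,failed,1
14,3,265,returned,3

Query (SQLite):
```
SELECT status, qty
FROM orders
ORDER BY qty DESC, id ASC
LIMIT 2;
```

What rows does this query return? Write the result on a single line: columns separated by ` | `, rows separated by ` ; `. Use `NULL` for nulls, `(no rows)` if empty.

Sort by qty desc, tiebreak id asc: (9, id=10), (9, id=11), (8, id=6), (8, id=9), (7, id=12) …. Take first 2.

closed | 9 ; failed | 9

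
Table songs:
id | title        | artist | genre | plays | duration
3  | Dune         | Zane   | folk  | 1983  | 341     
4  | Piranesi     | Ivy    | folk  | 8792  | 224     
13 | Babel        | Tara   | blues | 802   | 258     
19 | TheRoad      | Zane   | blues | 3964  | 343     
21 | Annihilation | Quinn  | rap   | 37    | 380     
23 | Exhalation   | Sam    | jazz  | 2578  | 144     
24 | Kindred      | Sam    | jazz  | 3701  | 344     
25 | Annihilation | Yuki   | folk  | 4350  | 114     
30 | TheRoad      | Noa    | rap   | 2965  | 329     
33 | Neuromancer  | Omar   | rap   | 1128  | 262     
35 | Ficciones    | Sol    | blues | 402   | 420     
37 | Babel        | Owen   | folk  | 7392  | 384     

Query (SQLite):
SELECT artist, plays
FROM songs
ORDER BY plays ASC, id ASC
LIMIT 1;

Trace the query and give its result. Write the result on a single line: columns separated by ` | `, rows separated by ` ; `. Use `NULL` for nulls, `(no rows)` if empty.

Sort by plays asc, tiebreak id asc: (37, id=21), (402, id=35), (802, id=13), (1128, id=33) …. Take first 1.

Quinn | 37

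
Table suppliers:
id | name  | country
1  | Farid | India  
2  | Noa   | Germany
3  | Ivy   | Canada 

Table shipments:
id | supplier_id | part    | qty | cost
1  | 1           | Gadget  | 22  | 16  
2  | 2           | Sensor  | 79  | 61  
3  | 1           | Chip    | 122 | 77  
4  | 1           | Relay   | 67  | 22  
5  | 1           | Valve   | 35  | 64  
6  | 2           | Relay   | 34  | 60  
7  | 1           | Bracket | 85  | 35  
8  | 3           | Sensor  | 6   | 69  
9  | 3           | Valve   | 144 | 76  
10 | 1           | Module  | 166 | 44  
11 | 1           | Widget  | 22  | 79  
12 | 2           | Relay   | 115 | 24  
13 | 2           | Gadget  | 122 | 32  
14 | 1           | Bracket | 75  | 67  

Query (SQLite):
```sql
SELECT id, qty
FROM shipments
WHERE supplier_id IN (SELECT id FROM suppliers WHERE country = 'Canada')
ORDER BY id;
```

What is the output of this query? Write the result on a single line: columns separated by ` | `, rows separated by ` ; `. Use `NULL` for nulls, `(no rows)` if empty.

Inner query: suppliers.id where country = 'Canada'.
Outer: keep shipments rows whose supplier_id is in that set.
Inner query → {3}

8 | 6 ; 9 | 144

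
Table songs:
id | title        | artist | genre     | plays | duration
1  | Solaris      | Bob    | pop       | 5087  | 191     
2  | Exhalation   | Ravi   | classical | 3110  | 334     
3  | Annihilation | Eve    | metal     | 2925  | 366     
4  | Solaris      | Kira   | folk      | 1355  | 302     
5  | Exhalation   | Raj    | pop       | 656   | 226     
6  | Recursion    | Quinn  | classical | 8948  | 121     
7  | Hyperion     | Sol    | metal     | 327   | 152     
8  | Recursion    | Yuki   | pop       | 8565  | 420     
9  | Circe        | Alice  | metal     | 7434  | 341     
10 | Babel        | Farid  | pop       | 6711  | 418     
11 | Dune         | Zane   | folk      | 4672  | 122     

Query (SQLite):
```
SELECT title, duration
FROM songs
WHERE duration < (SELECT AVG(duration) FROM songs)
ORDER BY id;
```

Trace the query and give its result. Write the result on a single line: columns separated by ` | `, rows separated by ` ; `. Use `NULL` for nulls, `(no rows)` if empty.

Solaris | 191 ; Exhalation | 226 ; Recursion | 121 ; Hyperion | 152 ; Dune | 122

Scalar subquery: AVG(duration) over all songs rows = 272.090909 (≈; comparison uses full precision).
Keep rows where duration < that value.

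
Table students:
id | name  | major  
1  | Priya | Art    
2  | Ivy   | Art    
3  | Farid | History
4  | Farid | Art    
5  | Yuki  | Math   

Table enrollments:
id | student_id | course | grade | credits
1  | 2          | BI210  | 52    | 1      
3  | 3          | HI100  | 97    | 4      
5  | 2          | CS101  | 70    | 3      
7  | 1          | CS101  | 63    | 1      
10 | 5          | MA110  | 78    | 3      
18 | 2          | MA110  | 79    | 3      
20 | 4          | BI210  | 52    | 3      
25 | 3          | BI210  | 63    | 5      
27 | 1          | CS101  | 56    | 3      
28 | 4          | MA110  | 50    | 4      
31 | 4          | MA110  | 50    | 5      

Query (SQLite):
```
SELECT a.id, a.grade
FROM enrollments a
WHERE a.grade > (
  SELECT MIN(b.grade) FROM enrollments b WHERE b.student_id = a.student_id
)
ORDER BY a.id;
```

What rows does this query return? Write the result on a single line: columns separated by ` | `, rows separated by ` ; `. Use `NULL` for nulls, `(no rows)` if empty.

For each enrollments row a, compute MIN(grade) over rows sharing a.student_id.
Keep row a if a.grade > that per-group MIN.
  student_id=1: MIN(grade) = 56
  student_id=2: MIN(grade) = 52
  student_id=3: MIN(grade) = 63
  student_id=4: MIN(grade) = 50
  student_id=5: MIN(grade) = 78

3 | 97 ; 5 | 70 ; 7 | 63 ; 18 | 79 ; 20 | 52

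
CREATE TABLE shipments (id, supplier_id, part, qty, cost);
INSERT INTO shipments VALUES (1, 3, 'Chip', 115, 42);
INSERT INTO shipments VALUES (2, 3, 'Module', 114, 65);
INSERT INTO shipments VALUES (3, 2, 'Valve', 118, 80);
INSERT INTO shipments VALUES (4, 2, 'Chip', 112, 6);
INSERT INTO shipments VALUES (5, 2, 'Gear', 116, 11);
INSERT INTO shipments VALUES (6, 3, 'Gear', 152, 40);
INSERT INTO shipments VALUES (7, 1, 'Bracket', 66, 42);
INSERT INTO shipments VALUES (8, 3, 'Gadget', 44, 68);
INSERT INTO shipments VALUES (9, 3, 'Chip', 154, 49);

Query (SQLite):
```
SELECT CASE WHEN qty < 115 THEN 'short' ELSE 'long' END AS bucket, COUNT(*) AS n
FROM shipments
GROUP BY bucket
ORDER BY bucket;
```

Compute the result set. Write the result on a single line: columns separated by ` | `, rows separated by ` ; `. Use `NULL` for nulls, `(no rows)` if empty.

Bucket rows by qty < 115 → 'short' else 'long'; count each bucket.

long | 5 ; short | 4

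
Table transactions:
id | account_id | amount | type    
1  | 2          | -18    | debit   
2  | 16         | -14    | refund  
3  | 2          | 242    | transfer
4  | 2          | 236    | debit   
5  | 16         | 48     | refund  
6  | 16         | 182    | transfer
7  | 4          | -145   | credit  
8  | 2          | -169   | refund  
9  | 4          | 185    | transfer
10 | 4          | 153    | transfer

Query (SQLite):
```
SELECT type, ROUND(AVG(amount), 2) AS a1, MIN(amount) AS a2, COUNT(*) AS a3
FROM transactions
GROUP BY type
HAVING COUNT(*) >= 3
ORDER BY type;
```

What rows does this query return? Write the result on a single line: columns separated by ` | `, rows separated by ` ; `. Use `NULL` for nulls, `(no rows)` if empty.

refund | -45 | -169 | 3 ; transfer | 190.5 | 153 | 4

Group transactions by type.
Per group compute: ROUND(AVG(amount), 2), MIN(amount), COUNT(*).
HAVING: drop groups with fewer than 3 rows.
  credit: ids {7} → ROUND(AVG(amount), 2)=-145, MIN(amount)=-145, COUNT(*)=1
  debit: ids {1, 4} → ROUND(AVG(amount), 2)=109, MIN(amount)=-18, COUNT(*)=2
  refund: ids {2, 5, 8} → ROUND(AVG(amount), 2)=-45, MIN(amount)=-169, COUNT(*)=3
  transfer: ids {3, 6, 9, 10} → ROUND(AVG(amount), 2)=190.5, MIN(amount)=153, COUNT(*)=4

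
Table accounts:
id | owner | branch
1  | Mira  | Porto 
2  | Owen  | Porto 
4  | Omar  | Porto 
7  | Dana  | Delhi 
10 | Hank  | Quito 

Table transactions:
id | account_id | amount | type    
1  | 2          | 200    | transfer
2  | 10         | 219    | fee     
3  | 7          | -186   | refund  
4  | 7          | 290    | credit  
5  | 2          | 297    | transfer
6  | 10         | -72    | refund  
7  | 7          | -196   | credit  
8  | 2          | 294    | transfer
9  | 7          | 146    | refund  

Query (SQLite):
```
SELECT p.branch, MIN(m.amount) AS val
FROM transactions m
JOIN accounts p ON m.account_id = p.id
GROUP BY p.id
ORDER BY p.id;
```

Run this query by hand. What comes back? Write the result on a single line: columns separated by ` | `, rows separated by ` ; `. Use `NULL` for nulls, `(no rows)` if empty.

Porto | 200 ; Delhi | -196 ; Quito | -72

Join each transactions row to its accounts via account_id.
Group joined rows by accounts.id; compute MIN(m.amount) per group.
  2: ids {1, 5, 8} → MIN(m.amount)=200
  7: ids {3, 4, 7, 9} → MIN(m.amount)=-196
  10: ids {2, 6} → MIN(m.amount)=-72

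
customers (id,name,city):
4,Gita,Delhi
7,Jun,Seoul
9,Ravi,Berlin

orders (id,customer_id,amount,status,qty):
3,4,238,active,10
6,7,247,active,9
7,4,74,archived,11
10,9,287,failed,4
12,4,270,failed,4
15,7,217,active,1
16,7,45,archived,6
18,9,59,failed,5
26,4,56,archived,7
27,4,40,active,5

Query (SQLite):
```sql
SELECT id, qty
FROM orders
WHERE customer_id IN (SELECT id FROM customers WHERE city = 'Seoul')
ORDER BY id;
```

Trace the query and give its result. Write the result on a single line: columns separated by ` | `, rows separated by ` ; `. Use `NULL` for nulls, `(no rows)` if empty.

6 | 9 ; 15 | 1 ; 16 | 6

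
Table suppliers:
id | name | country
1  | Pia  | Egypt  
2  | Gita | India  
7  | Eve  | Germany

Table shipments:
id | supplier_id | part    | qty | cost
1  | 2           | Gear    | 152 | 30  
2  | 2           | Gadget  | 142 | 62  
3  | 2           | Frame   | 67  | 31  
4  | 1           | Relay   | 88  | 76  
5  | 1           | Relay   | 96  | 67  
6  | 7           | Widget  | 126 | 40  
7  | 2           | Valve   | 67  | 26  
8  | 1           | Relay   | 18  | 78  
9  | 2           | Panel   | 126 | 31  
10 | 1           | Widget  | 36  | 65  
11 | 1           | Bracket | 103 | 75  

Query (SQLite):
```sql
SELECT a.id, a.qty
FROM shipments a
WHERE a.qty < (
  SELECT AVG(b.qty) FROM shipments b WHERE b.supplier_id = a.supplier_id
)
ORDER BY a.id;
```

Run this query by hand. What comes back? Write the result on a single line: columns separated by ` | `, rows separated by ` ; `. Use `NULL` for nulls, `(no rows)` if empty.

3 | 67 ; 7 | 67 ; 8 | 18 ; 10 | 36

For each shipments row a, compute AVG(qty) over rows sharing a.supplier_id.
Keep row a if a.qty < that per-group AVG.
  supplier_id=1: AVG(qty) = 68.2
  supplier_id=2: AVG(qty) = 110.8
  supplier_id=7: AVG(qty) = 126.0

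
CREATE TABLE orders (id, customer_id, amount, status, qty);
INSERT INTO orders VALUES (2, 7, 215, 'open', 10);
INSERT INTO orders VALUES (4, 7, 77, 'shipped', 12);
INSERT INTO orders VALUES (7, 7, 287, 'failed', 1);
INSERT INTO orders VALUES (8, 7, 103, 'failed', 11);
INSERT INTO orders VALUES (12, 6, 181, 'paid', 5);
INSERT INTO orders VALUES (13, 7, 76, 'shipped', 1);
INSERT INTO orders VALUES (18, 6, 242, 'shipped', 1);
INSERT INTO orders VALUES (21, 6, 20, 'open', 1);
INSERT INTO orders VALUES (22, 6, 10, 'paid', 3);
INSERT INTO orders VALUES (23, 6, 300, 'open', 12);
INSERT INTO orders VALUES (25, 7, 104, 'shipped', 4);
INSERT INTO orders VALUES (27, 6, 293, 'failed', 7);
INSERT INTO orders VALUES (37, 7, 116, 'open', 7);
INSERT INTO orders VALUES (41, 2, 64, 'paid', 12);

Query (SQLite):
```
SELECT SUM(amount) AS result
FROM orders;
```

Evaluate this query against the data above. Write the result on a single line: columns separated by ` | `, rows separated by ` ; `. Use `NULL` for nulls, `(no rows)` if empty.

All amount values: [215, 77, 287, 103, 181, 76, 242, 20, 10, 300, 104, 293, 116, 64].
SUM of non-NULL values = 2088.

2088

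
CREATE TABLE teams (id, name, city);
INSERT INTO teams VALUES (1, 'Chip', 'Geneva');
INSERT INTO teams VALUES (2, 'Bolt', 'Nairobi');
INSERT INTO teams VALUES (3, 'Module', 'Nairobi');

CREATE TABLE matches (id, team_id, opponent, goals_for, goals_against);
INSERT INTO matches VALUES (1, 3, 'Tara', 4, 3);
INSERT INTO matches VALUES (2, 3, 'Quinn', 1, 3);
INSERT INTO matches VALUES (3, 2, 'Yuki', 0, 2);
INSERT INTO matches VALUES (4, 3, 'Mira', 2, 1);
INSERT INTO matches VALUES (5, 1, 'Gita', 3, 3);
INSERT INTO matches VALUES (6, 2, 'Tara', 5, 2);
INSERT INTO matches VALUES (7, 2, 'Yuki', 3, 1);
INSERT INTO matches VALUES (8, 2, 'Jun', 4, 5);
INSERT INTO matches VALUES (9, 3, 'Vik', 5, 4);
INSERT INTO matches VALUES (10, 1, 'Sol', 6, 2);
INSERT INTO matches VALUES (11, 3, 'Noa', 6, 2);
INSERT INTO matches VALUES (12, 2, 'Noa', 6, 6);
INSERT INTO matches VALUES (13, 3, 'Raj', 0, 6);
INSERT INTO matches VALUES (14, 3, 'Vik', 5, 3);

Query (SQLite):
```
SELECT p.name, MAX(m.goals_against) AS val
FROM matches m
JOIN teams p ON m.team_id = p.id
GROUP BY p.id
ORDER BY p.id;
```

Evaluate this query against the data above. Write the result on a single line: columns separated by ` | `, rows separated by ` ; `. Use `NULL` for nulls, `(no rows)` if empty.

Join each matches row to its teams via team_id.
Group joined rows by teams.id; compute MAX(m.goals_against) per group.
  1: ids {5, 10} → MAX(m.goals_against)=3
  2: ids {3, 6, 7, 8, 12} → MAX(m.goals_against)=6
  3: ids {1, 2, 4, 9, 11, 13, 14} → MAX(m.goals_against)=6

Chip | 3 ; Bolt | 6 ; Module | 6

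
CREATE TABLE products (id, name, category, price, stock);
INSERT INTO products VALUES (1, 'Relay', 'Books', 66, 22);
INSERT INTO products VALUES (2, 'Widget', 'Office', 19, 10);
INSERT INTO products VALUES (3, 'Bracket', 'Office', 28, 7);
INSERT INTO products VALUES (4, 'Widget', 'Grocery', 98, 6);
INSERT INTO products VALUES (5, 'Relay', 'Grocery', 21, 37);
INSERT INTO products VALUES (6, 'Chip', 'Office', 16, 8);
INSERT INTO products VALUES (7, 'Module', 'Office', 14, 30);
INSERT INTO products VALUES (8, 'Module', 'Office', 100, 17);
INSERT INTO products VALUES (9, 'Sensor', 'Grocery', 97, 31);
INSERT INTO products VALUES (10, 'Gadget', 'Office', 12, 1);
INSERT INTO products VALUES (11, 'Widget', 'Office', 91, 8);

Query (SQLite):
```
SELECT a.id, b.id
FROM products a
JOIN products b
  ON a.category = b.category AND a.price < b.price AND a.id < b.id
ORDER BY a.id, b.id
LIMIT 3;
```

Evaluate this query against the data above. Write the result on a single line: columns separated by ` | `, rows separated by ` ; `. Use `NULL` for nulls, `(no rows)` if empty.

Pairs (a,b) with same category, a.price < b.price, a.id < b.id.
category groups: Books:{1} Grocery:{4,5,9} Office:{2,3,6,7,8,10,11}
Ordered by (a.id, b.id); first 3.

2 | 3 ; 2 | 8 ; 2 | 11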